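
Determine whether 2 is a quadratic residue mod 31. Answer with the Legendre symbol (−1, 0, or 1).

Euler's criterion: (2/31) ≡ 2^15 (mod 31).
2^2 ≡ 4 (mod 31)
2^4 ≡ 16 (mod 31)
2^8 ≡ 8 (mod 31)
2^15 = 2^(8+4+2+1) ≡ 1 (mod 31).
Result is 1, so (2/31) = 1.

1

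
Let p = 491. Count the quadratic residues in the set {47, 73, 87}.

0

(47/491) = -1 → non-residue.
(73/491) = -1 → non-residue.
(87/491) = -1 → non-residue.
Total quadratic residues among the 3: 0.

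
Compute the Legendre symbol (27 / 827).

Reciprocity: 27 ≡ 3 and 827 ≡ 3 (mod 4), so (27/827) = −(827/27).
Reduce top mod 27: now compute (17/27).
Reciprocity: 17 ≡ 1 and 27 ≡ 3 (mod 4), so (17/27) = +(27/17).
Reduce top mod 17: now compute (10/17).
Pull out 2: since 17 ≡ 1 (mod 8), (2/17) = +1.
Reciprocity: 5 ≡ 1 and 17 ≡ 1 (mod 4), so (5/17) = +(17/5).
Reduce top mod 5: now compute (2/5).
Pull out 2: since 5 ≡ 5 (mod 8), (2/5) = -1.
Reached (1/5) = 1. Collecting the sign flips along the way, the symbol is +1.

1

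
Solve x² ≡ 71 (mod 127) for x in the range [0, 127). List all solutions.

Since 127 ≡ 3 (mod 4), a square root of 71 is 71^((127+1)/4) = 71^32 mod 127.
Repeated squaring: 71^2≡88, 71^4≡124, 71^8≡9, 71^16≡81, 71^32≡84 (mod 127).
71^32 = 71^(32) ≡ 84 (mod 127).
Check: 84² = 7056 ≡ 71 (mod 127). The two roots are 43 and 84.

43, 84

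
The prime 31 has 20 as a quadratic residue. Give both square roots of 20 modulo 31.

12, 19

Since 31 ≡ 3 (mod 4), a square root of 20 is 20^((31+1)/4) = 20^8 mod 31.
Repeated squaring: 20^2≡28, 20^4≡9, 20^8≡19 (mod 31).
20^8 = 20^(8) ≡ 19 (mod 31).
Check: 19² = 361 ≡ 20 (mod 31). The two roots are 12 and 19.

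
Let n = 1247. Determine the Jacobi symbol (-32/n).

-1

First reduce: -32 ≡ 1215 (mod 1247).
Reciprocity: 1215 ≡ 3 and 1247 ≡ 3 (mod 4), so (1215/1247) = −(1247/1215).
Reduce top mod 1215: now compute (32/1215).
Pull out 2^5: since 1215 ≡ 7 (mod 8), (2/1215) = +1, so (2/1215)^5 = +1.
Reached (1/1215) = 1. Collecting the sign flips along the way, the symbol is -1.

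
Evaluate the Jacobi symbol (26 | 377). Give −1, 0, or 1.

Pull out 2: since 377 ≡ 1 (mod 8), (2/377) = +1.
Reciprocity: 13 ≡ 1 and 377 ≡ 1 (mod 4), so (13/377) = +(377/13).
Reduce top mod 13: now compute (0/13).
Top reduces to 0: gcd > 1, so the symbol is 0.

0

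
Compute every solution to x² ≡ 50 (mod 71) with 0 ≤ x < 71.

Since 71 ≡ 3 (mod 4), a square root of 50 is 50^((71+1)/4) = 50^18 mod 71.
Repeated squaring: 50^2≡15, 50^4≡12, 50^8≡2, 50^16≡4 (mod 71).
50^18 = 50^(16+2) ≡ 60 (mod 71).
Check: 60² = 3600 ≡ 50 (mod 71). The two roots are 11 and 60.

11, 60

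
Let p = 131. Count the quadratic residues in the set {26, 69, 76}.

(26/131) = -1 → non-residue.
(69/131) = -1 → non-residue.
(76/131) = -1 → non-residue.
Total quadratic residues among the 3: 0.

0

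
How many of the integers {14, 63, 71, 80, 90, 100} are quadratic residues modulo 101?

4

(14/101) = +1 → QR.
(63/101) = -1 → non-residue.
(71/101) = +1 → QR.
(80/101) = +1 → QR.
(90/101) = -1 → non-residue.
(100/101) = +1 → QR.
Total quadratic residues among the 6: 4.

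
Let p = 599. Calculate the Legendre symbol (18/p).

1

Pull out 2: since 599 ≡ 7 (mod 8), (2/599) = +1.
Reciprocity: 9 ≡ 1 and 599 ≡ 3 (mod 4), so (9/599) = +(599/9).
Reduce top mod 9: now compute (5/9).
Reciprocity: 5 ≡ 1 and 9 ≡ 1 (mod 4), so (5/9) = +(9/5).
Reduce top mod 5: now compute (4/5).
Pull out 2^2: since 5 ≡ 5 (mod 8), (2/5) = -1, so (2/5)^2 = +1.
Reached (1/5) = 1. Collecting the sign flips along the way, the symbol is +1.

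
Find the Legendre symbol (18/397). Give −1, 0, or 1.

Pull out 2: since 397 ≡ 5 (mod 8), (2/397) = -1.
Reciprocity: 9 ≡ 1 and 397 ≡ 1 (mod 4), so (9/397) = +(397/9).
Reduce top mod 9: now compute (1/9).
Reached (1/9) = 1. Collecting the sign flips along the way, the symbol is -1.

-1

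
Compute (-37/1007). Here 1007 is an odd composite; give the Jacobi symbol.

1

First reduce: -37 ≡ 970 (mod 1007).
Pull out 2: since 1007 ≡ 7 (mod 8), (2/1007) = +1.
Reciprocity: 485 ≡ 1 and 1007 ≡ 3 (mod 4), so (485/1007) = +(1007/485).
Reduce top mod 485: now compute (37/485).
Reciprocity: 37 ≡ 1 and 485 ≡ 1 (mod 4), so (37/485) = +(485/37).
Reduce top mod 37: now compute (4/37).
Pull out 2^2: since 37 ≡ 5 (mod 8), (2/37) = -1, so (2/37)^2 = +1.
Reached (1/37) = 1. Collecting the sign flips along the way, the symbol is +1.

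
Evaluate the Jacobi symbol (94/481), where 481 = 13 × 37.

-1

Pull out 2: since 481 ≡ 1 (mod 8), (2/481) = +1.
Reciprocity: 47 ≡ 3 and 481 ≡ 1 (mod 4), so (47/481) = +(481/47).
Reduce top mod 47: now compute (11/47).
Reciprocity: 11 ≡ 3 and 47 ≡ 3 (mod 4), so (11/47) = −(47/11).
Reduce top mod 11: now compute (3/11).
Reciprocity: 3 ≡ 3 and 11 ≡ 3 (mod 4), so (3/11) = −(11/3).
Reduce top mod 3: now compute (2/3).
Pull out 2: since 3 ≡ 3 (mod 8), (2/3) = -1.
Reached (1/3) = 1. Collecting the sign flips along the way, the symbol is -1.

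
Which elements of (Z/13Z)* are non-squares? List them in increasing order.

Square k = 1,…,6 (k and 13−k give the same square):
1²=1, 2²=4, 3²=9, 4²≡3, 5²≡12, 6²≡10 (mod 13).
The residues are {1, 3, 4, 9, 10, 12}; the non-residues are the remaining 6 nonzero classes.

2 5 6 7 8 11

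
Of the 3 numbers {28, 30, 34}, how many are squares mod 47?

(28/47) = +1 → QR.
(30/47) = -1 → non-residue.
(34/47) = +1 → QR.
Total quadratic residues among the 3: 2.

2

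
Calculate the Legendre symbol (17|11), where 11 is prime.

Euler's criterion: (17/11) ≡ 6^5 (mod 11).
6^2 ≡ 3 (mod 11)
6^4 ≡ 9 (mod 11)
6^5 = 6^(4+1) ≡ 10 (mod 11).
Result is 10 ≡ −1, so (17/11) = −1.

-1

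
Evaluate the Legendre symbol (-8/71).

-1

First reduce: -8 ≡ 63 (mod 71).
Reciprocity: 63 ≡ 3 and 71 ≡ 3 (mod 4), so (63/71) = −(71/63).
Reduce top mod 63: now compute (8/63).
Pull out 2^3: since 63 ≡ 7 (mod 8), (2/63) = +1, so (2/63)^3 = +1.
Reached (1/63) = 1. Collecting the sign flips along the way, the symbol is -1.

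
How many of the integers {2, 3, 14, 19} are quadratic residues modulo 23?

(2/23) = +1 → QR.
(3/23) = +1 → QR.
(14/23) = -1 → non-residue.
(19/23) = -1 → non-residue.
Total quadratic residues among the 4: 2.

2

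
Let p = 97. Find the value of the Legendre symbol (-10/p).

First reduce: -10 ≡ 87 (mod 97).
Reciprocity: 87 ≡ 3 and 97 ≡ 1 (mod 4), so (87/97) = +(97/87).
Reduce top mod 87: now compute (10/87).
Pull out 2: since 87 ≡ 7 (mod 8), (2/87) = +1.
Reciprocity: 5 ≡ 1 and 87 ≡ 3 (mod 4), so (5/87) = +(87/5).
Reduce top mod 5: now compute (2/5).
Pull out 2: since 5 ≡ 5 (mod 8), (2/5) = -1.
Reached (1/5) = 1. Collecting the sign flips along the way, the symbol is -1.

-1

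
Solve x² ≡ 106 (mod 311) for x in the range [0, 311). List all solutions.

130, 181

Since 311 ≡ 3 (mod 4), a square root of 106 is 106^((311+1)/4) = 106^78 mod 311.
Repeated squaring: 106^2≡40, 106^4≡45, 106^8≡159, 106^16≡90, 106^32≡14, 106^64≡196 (mod 311).
106^78 = 106^(64+8+4+2) ≡ 130 (mod 311).
Check: 130² = 16900 ≡ 106 (mod 311). The two roots are 130 and 181.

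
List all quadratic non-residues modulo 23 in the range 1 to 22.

5, 7, 10, 11, 14, 15, 17, 19, 20, 21, 22

Square k = 1,…,11 (k and 23−k give the same square):
1²=1, 2²=4, 3²=9, 4²=16, 5²≡2, 6²≡13, 7²≡3, 8²≡18, 9²≡12, 10²≡8, 11²≡6 (mod 23).
The residues are {1, 2, 3, 4, 6, 8, 9, 12, 13, 16, 18}; the non-residues are the remaining 11 nonzero classes.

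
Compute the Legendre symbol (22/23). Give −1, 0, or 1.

Pull out 2: since 23 ≡ 7 (mod 8), (2/23) = +1.
Reciprocity: 11 ≡ 3 and 23 ≡ 3 (mod 4), so (11/23) = −(23/11).
Reduce top mod 11: now compute (1/11).
Reached (1/11) = 1. Collecting the sign flips along the way, the symbol is -1.

-1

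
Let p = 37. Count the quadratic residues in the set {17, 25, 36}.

(17/37) = -1 → non-residue.
(25/37) = +1 → QR.
(36/37) = +1 → QR.
Total quadratic residues among the 3: 2.

2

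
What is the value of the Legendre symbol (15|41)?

Euler's criterion: (15/41) ≡ 15^20 (mod 41).
15^2 ≡ 20 (mod 41)
15^4 ≡ 31 (mod 41)
15^8 ≡ 18 (mod 41)
15^16 ≡ 37 (mod 41)
15^20 = 15^(16+4) ≡ 40 (mod 41).
Result is 40 ≡ −1, so (15/41) = −1.

-1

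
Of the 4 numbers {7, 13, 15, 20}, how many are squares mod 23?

(7/23) = -1 → non-residue.
(13/23) = +1 → QR.
(15/23) = -1 → non-residue.
(20/23) = -1 → non-residue.
Total quadratic residues among the 4: 1.

1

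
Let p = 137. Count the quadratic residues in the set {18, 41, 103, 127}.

2

(18/137) = +1 → QR.
(41/137) = -1 → non-residue.
(103/137) = +1 → QR.
(127/137) = -1 → non-residue.
Total quadratic residues among the 4: 2.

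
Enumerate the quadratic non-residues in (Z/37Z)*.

2, 5, 6, 8, 13, 14, 15, 17, 18, 19, 20, 22, 23, 24, 29, 31, 32, 35

Square k = 1,…,18 (k and 37−k give the same square):
1²=1, 2²=4, 3²=9, 4²=16, 5²=25, 6²=36, 7²≡12, 8²≡27, 9²≡7, 10²≡26, 11²≡10, 12²≡33, 13²≡21, 14²≡11, 15²≡3, 16²≡34, 17²≡30, 18²≡28 (mod 37).
The residues are {1, 3, 4, 7, 9, 10, 11, 12, 16, 21, 25, 26, 27, 28, 30, 33, 34, 36}; the non-residues are the remaining 18 nonzero classes.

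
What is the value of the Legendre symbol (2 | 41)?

Euler's criterion: (2/41) ≡ 2^20 (mod 41).
2^2 ≡ 4 (mod 41)
2^4 ≡ 16 (mod 41)
2^8 ≡ 10 (mod 41)
2^16 ≡ 18 (mod 41)
2^20 = 2^(16+4) ≡ 1 (mod 41).
Result is 1, so (2/41) = 1.

1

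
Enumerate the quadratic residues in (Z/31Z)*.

Square k = 1,…,15 (k and 31−k give the same square):
1²=1, 2²=4, 3²=9, 4²=16, 5²=25, 6²≡5, 7²≡18, 8²≡2, 9²≡19, 10²≡7, 11²≡28, 12²≡20, 13²≡14, 14²≡10, 15²≡8 (mod 31).
So the quadratic residues mod 31 are {1, 2, 4, 5, 7, 8, 9, 10, 14, 16, 18, 19, 20, 25, 28}.

1 2 4 5 7 8 9 10 14 16 18 19 20 25 28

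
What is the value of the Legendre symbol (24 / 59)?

-1

Euler's criterion: (24/59) ≡ 24^29 (mod 59).
24^2 ≡ 45 (mod 59)
24^4 ≡ 19 (mod 59)
24^8 ≡ 7 (mod 59)
24^16 ≡ 49 (mod 59)
24^29 = 24^(16+8+4+1) ≡ 58 (mod 59).
Result is 58 ≡ −1, so (24/59) = −1.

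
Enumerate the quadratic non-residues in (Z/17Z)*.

Square k = 1,…,8 (k and 17−k give the same square):
1²=1, 2²=4, 3²=9, 4²=16, 5²≡8, 6²≡2, 7²≡15, 8²≡13 (mod 17).
The residues are {1, 2, 4, 8, 9, 13, 15, 16}; the non-residues are the remaining 8 nonzero classes.

3,5,6,7,10,11,12,14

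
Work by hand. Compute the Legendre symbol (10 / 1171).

-1

Pull out 2: since 1171 ≡ 3 (mod 8), (2/1171) = -1.
Reciprocity: 5 ≡ 1 and 1171 ≡ 3 (mod 4), so (5/1171) = +(1171/5).
Reduce top mod 5: now compute (1/5).
Reached (1/5) = 1. Collecting the sign flips along the way, the symbol is -1.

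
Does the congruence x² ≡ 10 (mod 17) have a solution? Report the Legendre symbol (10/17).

Pull out 2: since 17 ≡ 1 (mod 8), (2/17) = +1.
Reciprocity: 5 ≡ 1 and 17 ≡ 1 (mod 4), so (5/17) = +(17/5).
Reduce top mod 5: now compute (2/5).
Pull out 2: since 5 ≡ 5 (mod 8), (2/5) = -1.
Reached (1/5) = 1. Collecting the sign flips along the way, the symbol is -1.

-1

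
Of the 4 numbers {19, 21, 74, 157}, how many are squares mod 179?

(19/179) = +1 → QR.
(21/179) = -1 → non-residue.
(74/179) = +1 → QR.
(157/179) = -1 → non-residue.
Total quadratic residues among the 4: 2.

2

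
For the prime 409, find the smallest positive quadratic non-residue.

7

(2/409) = +1, so 2 is a residue.
(3/409) = +1, so 3 is a residue.
(4/409) = +1, so 4 is a residue.
(5/409) = +1, so 5 is a residue.
(6/409) = +1, so 6 is a residue.
(7/409) = −1, so 7 is the smallest positive non-residue mod 409.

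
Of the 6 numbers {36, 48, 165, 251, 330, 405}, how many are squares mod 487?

(36/487) = +1 → QR.
(48/487) = -1 → non-residue.
(165/487) = -1 → non-residue.
(251/487) = +1 → QR.
(330/487) = -1 → non-residue.
(405/487) = -1 → non-residue.
Total quadratic residues among the 6: 2.

2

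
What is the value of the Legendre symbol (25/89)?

1

Euler's criterion: (25/89) ≡ 25^44 (mod 89).
25^2 ≡ 2 (mod 89)
25^4 ≡ 4 (mod 89)
25^8 ≡ 16 (mod 89)
25^16 ≡ 78 (mod 89)
25^32 ≡ 32 (mod 89)
25^44 = 25^(32+8+4) ≡ 1 (mod 89).
Result is 1, so (25/89) = 1.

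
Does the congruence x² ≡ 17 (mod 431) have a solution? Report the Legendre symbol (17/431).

Reciprocity: 17 ≡ 1 and 431 ≡ 3 (mod 4), so (17/431) = +(431/17).
Reduce top mod 17: now compute (6/17).
Pull out 2: since 17 ≡ 1 (mod 8), (2/17) = +1.
Reciprocity: 3 ≡ 3 and 17 ≡ 1 (mod 4), so (3/17) = +(17/3).
Reduce top mod 3: now compute (2/3).
Pull out 2: since 3 ≡ 3 (mod 8), (2/3) = -1.
Reached (1/3) = 1. Collecting the sign flips along the way, the symbol is -1.

-1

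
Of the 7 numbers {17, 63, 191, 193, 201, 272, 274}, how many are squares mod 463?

2

(17/463) = +1 → QR.
(63/463) = -1 → non-residue.
(191/463) = -1 → non-residue.
(193/463) = -1 → non-residue.
(201/463) = -1 → non-residue.
(272/463) = +1 → QR.
(274/463) = -1 → non-residue.
Total quadratic residues among the 7: 2.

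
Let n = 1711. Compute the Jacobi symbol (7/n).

Reciprocity: 7 ≡ 3 and 1711 ≡ 3 (mod 4), so (7/1711) = −(1711/7).
Reduce top mod 7: now compute (3/7).
Reciprocity: 3 ≡ 3 and 7 ≡ 3 (mod 4), so (3/7) = −(7/3).
Reduce top mod 3: now compute (1/3).
Reached (1/3) = 1. Collecting the sign flips along the way, the symbol is +1.

1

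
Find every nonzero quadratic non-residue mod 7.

Square k = 1,…,3 (k and 7−k give the same square):
1²=1, 2²=4, 3²≡2 (mod 7).
The residues are {1, 2, 4}; the non-residues are the remaining 3 nonzero classes.

3 5 6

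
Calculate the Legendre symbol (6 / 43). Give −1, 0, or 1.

1

Pull out 2: since 43 ≡ 3 (mod 8), (2/43) = -1.
Reciprocity: 3 ≡ 3 and 43 ≡ 3 (mod 4), so (3/43) = −(43/3).
Reduce top mod 3: now compute (1/3).
Reached (1/3) = 1. Collecting the sign flips along the way, the symbol is +1.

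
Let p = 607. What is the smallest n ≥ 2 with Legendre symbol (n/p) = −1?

(2/607) = +1, so 2 is a residue.
(3/607) = −1, so 3 is the smallest positive non-residue mod 607.

3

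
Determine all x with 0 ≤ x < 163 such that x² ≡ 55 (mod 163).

Since 163 ≡ 3 (mod 4), a square root of 55 is 55^((163+1)/4) = 55^41 mod 163.
Repeated squaring: 55^2≡91, 55^4≡131, 55^8≡46, 55^16≡160, 55^32≡9 (mod 163).
55^41 = 55^(32+8+1) ≡ 113 (mod 163).
Check: 113² = 12769 ≡ 55 (mod 163). The two roots are 50 and 113.

50, 113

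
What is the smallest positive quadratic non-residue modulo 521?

3

(2/521) = +1, so 2 is a residue.
(3/521) = −1, so 3 is the smallest positive non-residue mod 521.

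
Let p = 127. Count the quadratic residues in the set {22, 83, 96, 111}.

(22/127) = +1 → QR.
(83/127) = -1 → non-residue.
(96/127) = -1 → non-residue.
(111/127) = -1 → non-residue.
Total quadratic residues among the 4: 1.

1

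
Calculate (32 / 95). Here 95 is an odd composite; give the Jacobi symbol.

Pull out 2^5: since 95 ≡ 7 (mod 8), (2/95) = +1, so (2/95)^5 = +1.
Reached (1/95) = 1. Collecting the sign flips along the way, the symbol is +1.

1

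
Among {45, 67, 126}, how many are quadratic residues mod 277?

1

(45/277) = -1 → non-residue.
(67/277) = +1 → QR.
(126/277) = -1 → non-residue.
Total quadratic residues among the 3: 1.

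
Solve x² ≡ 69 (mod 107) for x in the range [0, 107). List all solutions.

Since 107 ≡ 3 (mod 4), a square root of 69 is 69^((107+1)/4) = 69^27 mod 107.
Repeated squaring: 69^2≡53, 69^4≡27, 69^8≡87, 69^16≡79 (mod 107).
69^27 = 69^(16+8+2+1) ≡ 47 (mod 107).
Check: 47² = 2209 ≡ 69 (mod 107). The two roots are 47 and 60.

47, 60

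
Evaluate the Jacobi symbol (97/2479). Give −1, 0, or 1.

Reciprocity: 97 ≡ 1 and 2479 ≡ 3 (mod 4), so (97/2479) = +(2479/97).
Reduce top mod 97: now compute (54/97).
Pull out 2: since 97 ≡ 1 (mod 8), (2/97) = +1.
Reciprocity: 27 ≡ 3 and 97 ≡ 1 (mod 4), so (27/97) = +(97/27).
Reduce top mod 27: now compute (16/27).
Pull out 2^4: since 27 ≡ 3 (mod 8), (2/27) = -1, so (2/27)^4 = +1.
Reached (1/27) = 1. Collecting the sign flips along the way, the symbol is +1.

1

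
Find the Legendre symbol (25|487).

1

Euler's criterion: (25/487) ≡ 25^243 (mod 487).
25^2 ≡ 138 (mod 487)
25^4 ≡ 51 (mod 487)
25^8 ≡ 166 (mod 487)
25^16 ≡ 284 (mod 487)
25^32 ≡ 301 (mod 487)
25^64 ≡ 19 (mod 487)
25^128 ≡ 361 (mod 487)
25^243 = 25^(128+64+32+16+2+1) ≡ 1 (mod 487).
Result is 1, so (25/487) = 1.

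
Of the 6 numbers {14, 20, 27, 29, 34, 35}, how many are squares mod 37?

(14/37) = -1 → non-residue.
(20/37) = -1 → non-residue.
(27/37) = +1 → QR.
(29/37) = -1 → non-residue.
(34/37) = +1 → QR.
(35/37) = -1 → non-residue.
Total quadratic residues among the 6: 2.

2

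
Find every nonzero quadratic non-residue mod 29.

2 3 8 10 11 12 14 15 17 18 19 21 26 27

Square k = 1,…,14 (k and 29−k give the same square):
1²=1, 2²=4, 3²=9, 4²=16, 5²=25, 6²≡7, 7²≡20, 8²≡6, 9²≡23, 10²≡13, 11²≡5, 12²≡28, 13²≡24, 14²≡22 (mod 29).
The residues are {1, 4, 5, 6, 7, 9, 13, 16, 20, 22, 23, 24, 25, 28}; the non-residues are the remaining 14 nonzero classes.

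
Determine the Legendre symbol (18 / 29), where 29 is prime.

-1

Pull out 2: since 29 ≡ 5 (mod 8), (2/29) = -1.
Reciprocity: 9 ≡ 1 and 29 ≡ 1 (mod 4), so (9/29) = +(29/9).
Reduce top mod 9: now compute (2/9).
Pull out 2: since 9 ≡ 1 (mod 8), (2/9) = +1.
Reached (1/9) = 1. Collecting the sign flips along the way, the symbol is -1.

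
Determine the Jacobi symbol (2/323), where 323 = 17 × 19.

Pull out 2: since 323 ≡ 3 (mod 8), (2/323) = -1.
Reached (1/323) = 1. Collecting the sign flips along the way, the symbol is -1.

-1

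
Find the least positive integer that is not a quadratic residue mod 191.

(2/191) = +1, so 2 is a residue.
(3/191) = +1, so 3 is a residue.
(4/191) = +1, so 4 is a residue.
(5/191) = +1, so 5 is a residue.
(6/191) = +1, so 6 is a residue.
(7/191) = −1, so 7 is the smallest positive non-residue mod 191.

7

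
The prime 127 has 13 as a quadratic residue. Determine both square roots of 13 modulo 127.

Since 127 ≡ 3 (mod 4), a square root of 13 is 13^((127+1)/4) = 13^32 mod 127.
Repeated squaring: 13^2≡42, 13^4≡113, 13^8≡69, 13^16≡62, 13^32≡34 (mod 127).
13^32 = 13^(32) ≡ 34 (mod 127).
Check: 34² = 1156 ≡ 13 (mod 127). The two roots are 34 and 93.

34, 93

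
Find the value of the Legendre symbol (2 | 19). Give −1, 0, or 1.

-1

Euler's criterion: (2/19) ≡ 2^9 (mod 19).
2^2 ≡ 4 (mod 19)
2^4 ≡ 16 (mod 19)
2^8 ≡ 9 (mod 19)
2^9 = 2^(8+1) ≡ 18 (mod 19).
Result is 18 ≡ −1, so (2/19) = −1.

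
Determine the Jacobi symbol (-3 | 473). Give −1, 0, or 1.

-1

First reduce: -3 ≡ 470 (mod 473).
Pull out 2: since 473 ≡ 1 (mod 8), (2/473) = +1.
Reciprocity: 235 ≡ 3 and 473 ≡ 1 (mod 4), so (235/473) = +(473/235).
Reduce top mod 235: now compute (3/235).
Reciprocity: 3 ≡ 3 and 235 ≡ 3 (mod 4), so (3/235) = −(235/3).
Reduce top mod 3: now compute (1/3).
Reached (1/3) = 1. Collecting the sign flips along the way, the symbol is -1.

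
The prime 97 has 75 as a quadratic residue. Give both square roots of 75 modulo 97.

47, 50

97 ≡ 1 (mod 4), so we find a root by search.
Trying successive values, 47² = 2209 ≡ 75 (mod 97). The other root is 97 − 47 = 50.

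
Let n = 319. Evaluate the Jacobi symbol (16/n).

Pull out 2^4: since 319 ≡ 7 (mod 8), (2/319) = +1, so (2/319)^4 = +1.
Reached (1/319) = 1. Collecting the sign flips along the way, the symbol is +1.

1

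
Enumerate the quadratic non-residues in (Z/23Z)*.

Square k = 1,…,11 (k and 23−k give the same square):
1²=1, 2²=4, 3²=9, 4²=16, 5²≡2, 6²≡13, 7²≡3, 8²≡18, 9²≡12, 10²≡8, 11²≡6 (mod 23).
The residues are {1, 2, 3, 4, 6, 8, 9, 12, 13, 16, 18}; the non-residues are the remaining 11 nonzero classes.

5 7 10 11 14 15 17 19 20 21 22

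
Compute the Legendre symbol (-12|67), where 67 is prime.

1

First reduce: -12 ≡ 55 (mod 67).
Reciprocity: 55 ≡ 3 and 67 ≡ 3 (mod 4), so (55/67) = −(67/55).
Reduce top mod 55: now compute (12/55).
Pull out 2^2: since 55 ≡ 7 (mod 8), (2/55) = +1, so (2/55)^2 = +1.
Reciprocity: 3 ≡ 3 and 55 ≡ 3 (mod 4), so (3/55) = −(55/3).
Reduce top mod 3: now compute (1/3).
Reached (1/3) = 1. Collecting the sign flips along the way, the symbol is +1.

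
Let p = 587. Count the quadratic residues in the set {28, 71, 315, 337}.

(28/587) = +1 → QR.
(71/587) = -1 → non-residue.
(315/587) = -1 → non-residue.
(337/587) = -1 → non-residue.
Total quadratic residues among the 4: 1.

1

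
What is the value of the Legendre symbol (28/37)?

Pull out 2^2: since 37 ≡ 5 (mod 8), (2/37) = -1, so (2/37)^2 = +1.
Reciprocity: 7 ≡ 3 and 37 ≡ 1 (mod 4), so (7/37) = +(37/7).
Reduce top mod 7: now compute (2/7).
Pull out 2: since 7 ≡ 7 (mod 8), (2/7) = +1.
Reached (1/7) = 1. Collecting the sign flips along the way, the symbol is +1.

1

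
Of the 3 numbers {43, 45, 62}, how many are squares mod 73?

(43/73) = -1 → non-residue.
(45/73) = -1 → non-residue.
(62/73) = -1 → non-residue.
Total quadratic residues among the 3: 0.

0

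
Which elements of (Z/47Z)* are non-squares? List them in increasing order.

5,10,11,13,15,19,20,22,23,26,29,30,31,33,35,38,39,40,41,43,44,45,46

Square k = 1,…,23 (k and 47−k give the same square):
1²=1, 2²=4, 3²=9, 4²=16, 5²=25, 6²=36, 7²≡2, 8²≡17, 9²≡34, 10²≡6, 11²≡27, 12²≡3, 13²≡28, 14²≡8, 15²≡37, 16²≡21, 17²≡7, 18²≡42, 19²≡32, 20²≡24, 21²≡18, 22²≡14, 23²≡12 (mod 47).
The residues are {1, 2, 3, 4, 6, 7, 8, 9, 12, 14, 16, 17, 18, 21, 24, 25, 27, 28, 32, 34, 36, 37, 42}; the non-residues are the remaining 23 nonzero classes.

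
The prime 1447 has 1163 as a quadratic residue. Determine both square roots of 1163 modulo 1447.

Since 1447 ≡ 3 (mod 4), a square root of 1163 is 1163^((1447+1)/4) = 1163^362 mod 1447.
Repeated squaring: 1163^2≡1071, 1163^4≡1017, 1163^8≡1131, 1163^16≡13, 1163^32≡169, 1163^64≡1068, 1163^128≡388, 1163^256≡56 (mod 1447).
1163^362 = 1163^(256+64+32+8+2) ≡ 1118 (mod 1447).
Check: 1118² = 1249924 ≡ 1163 (mod 1447). The two roots are 329 and 1118.

329, 1118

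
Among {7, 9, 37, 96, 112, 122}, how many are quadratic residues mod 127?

(7/127) = -1 → non-residue.
(9/127) = +1 → QR.
(37/127) = +1 → QR.
(96/127) = -1 → non-residue.
(112/127) = -1 → non-residue.
(122/127) = +1 → QR.
Total quadratic residues among the 6: 3.

3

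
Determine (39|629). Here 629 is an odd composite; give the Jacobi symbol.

Reciprocity: 39 ≡ 3 and 629 ≡ 1 (mod 4), so (39/629) = +(629/39).
Reduce top mod 39: now compute (5/39).
Reciprocity: 5 ≡ 1 and 39 ≡ 3 (mod 4), so (5/39) = +(39/5).
Reduce top mod 5: now compute (4/5).
Pull out 2^2: since 5 ≡ 5 (mod 8), (2/5) = -1, so (2/5)^2 = +1.
Reached (1/5) = 1. Collecting the sign flips along the way, the symbol is +1.

1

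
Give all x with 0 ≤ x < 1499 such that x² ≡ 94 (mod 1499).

479, 1020

Since 1499 ≡ 3 (mod 4), a square root of 94 is 94^((1499+1)/4) = 94^375 mod 1499.
Repeated squaring: 94^2≡1341, 94^4≡980, 94^8≡1040, 94^16≡821, 94^32≡990, 94^64≡1253, 94^128≡556, 94^256≡342 (mod 1499).
94^375 = 94^(256+64+32+16+4+2+1) ≡ 479 (mod 1499).
Check: 479² = 229441 ≡ 94 (mod 1499). The two roots are 479 and 1020.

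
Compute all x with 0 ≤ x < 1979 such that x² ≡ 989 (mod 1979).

514, 1465

Since 1979 ≡ 3 (mod 4), a square root of 989 is 989^((1979+1)/4) = 989^495 mod 1979.
Repeated squaring: 989^2≡495, 989^4≡1608, 989^8≡1090, 989^16≡700, 989^32≡1187, 989^64≡1900, 989^128≡304, 989^256≡1382 (mod 1979).
989^495 = 989^(256+128+64+32+8+4+2+1) ≡ 514 (mod 1979).
Check: 514² = 264196 ≡ 989 (mod 1979). The two roots are 514 and 1465.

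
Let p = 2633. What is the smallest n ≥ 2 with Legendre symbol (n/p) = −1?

(2/2633) = +1, so 2 is a residue.
(3/2633) = −1, so 3 is the smallest positive non-residue mod 2633.

3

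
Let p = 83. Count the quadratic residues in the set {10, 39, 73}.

(10/83) = +1 → QR.
(39/83) = -1 → non-residue.
(73/83) = -1 → non-residue.
Total quadratic residues among the 3: 1.

1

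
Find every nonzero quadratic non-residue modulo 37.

2,5,6,8,13,14,15,17,18,19,20,22,23,24,29,31,32,35

Square k = 1,…,18 (k and 37−k give the same square):
1²=1, 2²=4, 3²=9, 4²=16, 5²=25, 6²=36, 7²≡12, 8²≡27, 9²≡7, 10²≡26, 11²≡10, 12²≡33, 13²≡21, 14²≡11, 15²≡3, 16²≡34, 17²≡30, 18²≡28 (mod 37).
The residues are {1, 3, 4, 7, 9, 10, 11, 12, 16, 21, 25, 26, 27, 28, 30, 33, 34, 36}; the non-residues are the remaining 18 nonzero classes.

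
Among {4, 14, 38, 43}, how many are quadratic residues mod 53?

3

(4/53) = +1 → QR.
(14/53) = -1 → non-residue.
(38/53) = +1 → QR.
(43/53) = +1 → QR.
Total quadratic residues among the 4: 3.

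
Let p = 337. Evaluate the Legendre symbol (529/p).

Euler's criterion: (529/337) ≡ 192^168 (mod 337).
192^2 ≡ 131 (mod 337)
192^4 ≡ 311 (mod 337)
192^8 ≡ 2 (mod 337)
192^16 ≡ 4 (mod 337)
192^32 ≡ 16 (mod 337)
192^64 ≡ 256 (mod 337)
192^128 ≡ 158 (mod 337)
192^168 = 192^(128+32+8) ≡ 1 (mod 337).
Result is 1, so (529/337) = 1.

1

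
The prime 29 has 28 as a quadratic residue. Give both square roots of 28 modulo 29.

29 ≡ 1 (mod 4), so we find a root by search.
Trying successive values, 12² = 144 ≡ 28 (mod 29). The other root is 29 − 12 = 17.

12, 17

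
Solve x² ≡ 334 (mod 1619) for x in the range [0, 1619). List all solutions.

Since 1619 ≡ 3 (mod 4), a square root of 334 is 334^((1619+1)/4) = 334^405 mod 1619.
Repeated squaring: 334^2≡1464, 334^4≡1359, 334^8≡1221, 334^16≡1361, 334^32≡185, 334^64≡226, 334^128≡887, 334^256≡1554 (mod 1619).
334^405 = 334^(256+128+16+4+1) ≡ 1189 (mod 1619).
Check: 1189² = 1413721 ≡ 334 (mod 1619). The two roots are 430 and 1189.

430, 1189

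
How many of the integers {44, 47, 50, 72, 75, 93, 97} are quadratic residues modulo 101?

2

(44/101) = -1 → non-residue.
(47/101) = +1 → QR.
(50/101) = -1 → non-residue.
(72/101) = -1 → non-residue.
(75/101) = -1 → non-residue.
(93/101) = -1 → non-residue.
(97/101) = +1 → QR.
Total quadratic residues among the 7: 2.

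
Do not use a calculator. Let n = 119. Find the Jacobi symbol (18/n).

Pull out 2: since 119 ≡ 7 (mod 8), (2/119) = +1.
Reciprocity: 9 ≡ 1 and 119 ≡ 3 (mod 4), so (9/119) = +(119/9).
Reduce top mod 9: now compute (2/9).
Pull out 2: since 9 ≡ 1 (mod 8), (2/9) = +1.
Reached (1/9) = 1. Collecting the sign flips along the way, the symbol is +1.

1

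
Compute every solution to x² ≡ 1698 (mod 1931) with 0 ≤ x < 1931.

274, 1657

Since 1931 ≡ 3 (mod 4), a square root of 1698 is 1698^((1931+1)/4) = 1698^483 mod 1931.
Repeated squaring: 1698^2≡221, 1698^4≡566, 1698^8≡1741, 1698^16≡1342, 1698^32≡1272, 1698^64≡1737, 1698^128≡947, 1698^256≡825 (mod 1931).
1698^483 = 1698^(256+128+64+32+2+1) ≡ 274 (mod 1931).
Check: 274² = 75076 ≡ 1698 (mod 1931). The two roots are 274 and 1657.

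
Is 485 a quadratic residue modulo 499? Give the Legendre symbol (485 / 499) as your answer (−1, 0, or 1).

Euler's criterion: (485/499) ≡ 485^249 (mod 499).
485^2 ≡ 196 (mod 499)
485^4 ≡ 492 (mod 499)
485^8 ≡ 49 (mod 499)
485^16 ≡ 405 (mod 499)
485^32 ≡ 353 (mod 499)
485^64 ≡ 358 (mod 499)
485^128 ≡ 420 (mod 499)
485^249 = 485^(128+64+32+16+8+1) ≡ 498 (mod 499).
Result is 498 ≡ −1, so (485/499) = −1.

-1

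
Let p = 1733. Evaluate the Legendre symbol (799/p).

Reciprocity: 799 ≡ 3 and 1733 ≡ 1 (mod 4), so (799/1733) = +(1733/799).
Reduce top mod 799: now compute (135/799).
Reciprocity: 135 ≡ 3 and 799 ≡ 3 (mod 4), so (135/799) = −(799/135).
Reduce top mod 135: now compute (124/135).
Pull out 2^2: since 135 ≡ 7 (mod 8), (2/135) = +1, so (2/135)^2 = +1.
Reciprocity: 31 ≡ 3 and 135 ≡ 3 (mod 4), so (31/135) = −(135/31).
Reduce top mod 31: now compute (11/31).
Reciprocity: 11 ≡ 3 and 31 ≡ 3 (mod 4), so (11/31) = −(31/11).
Reduce top mod 11: now compute (9/11).
Reciprocity: 9 ≡ 1 and 11 ≡ 3 (mod 4), so (9/11) = +(11/9).
Reduce top mod 9: now compute (2/9).
Pull out 2: since 9 ≡ 1 (mod 8), (2/9) = +1.
Reached (1/9) = 1. Collecting the sign flips along the way, the symbol is -1.

-1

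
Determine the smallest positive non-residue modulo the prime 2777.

(2/2777) = +1, so 2 is a residue.
(3/2777) = −1, so 3 is the smallest positive non-residue mod 2777.

3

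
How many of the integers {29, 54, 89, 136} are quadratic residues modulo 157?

1

(29/157) = -1 → non-residue.
(54/157) = -1 → non-residue.
(89/157) = +1 → QR.
(136/157) = -1 → non-residue.
Total quadratic residues among the 4: 1.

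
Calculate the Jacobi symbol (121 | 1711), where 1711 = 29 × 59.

Reciprocity: 121 ≡ 1 and 1711 ≡ 3 (mod 4), so (121/1711) = +(1711/121).
Reduce top mod 121: now compute (17/121).
Reciprocity: 17 ≡ 1 and 121 ≡ 1 (mod 4), so (17/121) = +(121/17).
Reduce top mod 17: now compute (2/17).
Pull out 2: since 17 ≡ 1 (mod 8), (2/17) = +1.
Reached (1/17) = 1. Collecting the sign flips along the way, the symbol is +1.

1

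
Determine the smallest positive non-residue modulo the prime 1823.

(2/1823) = +1, so 2 is a residue.
(3/1823) = +1, so 3 is a residue.
(4/1823) = +1, so 4 is a residue.
(5/1823) = −1, so 5 is the smallest positive non-residue mod 1823.

5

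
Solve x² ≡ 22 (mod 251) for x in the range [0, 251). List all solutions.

111, 140

Since 251 ≡ 3 (mod 4), a square root of 22 is 22^((251+1)/4) = 22^63 mod 251.
Repeated squaring: 22^2≡233, 22^4≡73, 22^8≡58, 22^16≡101, 22^32≡161 (mod 251).
22^63 = 22^(32+16+8+4+2+1) ≡ 140 (mod 251).
Check: 140² = 19600 ≡ 22 (mod 251). The two roots are 111 and 140.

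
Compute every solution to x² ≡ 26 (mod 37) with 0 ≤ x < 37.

37 ≡ 1 (mod 4), so we find a root by search.
Trying successive values, 10² = 100 ≡ 26 (mod 37). The other root is 37 − 10 = 27.

10, 27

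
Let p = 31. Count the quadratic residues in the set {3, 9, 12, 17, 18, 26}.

2

(3/31) = -1 → non-residue.
(9/31) = +1 → QR.
(12/31) = -1 → non-residue.
(17/31) = -1 → non-residue.
(18/31) = +1 → QR.
(26/31) = -1 → non-residue.
Total quadratic residues among the 6: 2.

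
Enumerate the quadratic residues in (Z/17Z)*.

1 2 4 8 9 13 15 16

Square k = 1,…,8 (k and 17−k give the same square):
1²=1, 2²=4, 3²=9, 4²=16, 5²≡8, 6²≡2, 7²≡15, 8²≡13 (mod 17).
So the quadratic residues mod 17 are {1, 2, 4, 8, 9, 13, 15, 16}.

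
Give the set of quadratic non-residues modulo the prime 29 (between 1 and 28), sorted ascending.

2 3 8 10 11 12 14 15 17 18 19 21 26 27

Square k = 1,…,14 (k and 29−k give the same square):
1²=1, 2²=4, 3²=9, 4²=16, 5²=25, 6²≡7, 7²≡20, 8²≡6, 9²≡23, 10²≡13, 11²≡5, 12²≡28, 13²≡24, 14²≡22 (mod 29).
The residues are {1, 4, 5, 6, 7, 9, 13, 16, 20, 22, 23, 24, 25, 28}; the non-residues are the remaining 14 nonzero classes.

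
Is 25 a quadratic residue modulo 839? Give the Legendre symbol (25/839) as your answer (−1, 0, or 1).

Euler's criterion: (25/839) ≡ 25^419 (mod 839).
25^2 ≡ 625 (mod 839)
25^4 ≡ 490 (mod 839)
25^8 ≡ 146 (mod 839)
25^16 ≡ 341 (mod 839)
25^32 ≡ 499 (mod 839)
25^64 ≡ 657 (mod 839)
25^128 ≡ 403 (mod 839)
25^256 ≡ 482 (mod 839)
25^419 = 25^(256+128+32+2+1) ≡ 1 (mod 839).
Result is 1, so (25/839) = 1.

1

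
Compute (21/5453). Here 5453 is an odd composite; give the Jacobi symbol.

Reciprocity: 21 ≡ 1 and 5453 ≡ 1 (mod 4), so (21/5453) = +(5453/21).
Reduce top mod 21: now compute (14/21).
Pull out 2: since 21 ≡ 5 (mod 8), (2/21) = -1.
Reciprocity: 7 ≡ 3 and 21 ≡ 1 (mod 4), so (7/21) = +(21/7).
Reduce top mod 7: now compute (0/7).
Top reduces to 0: gcd > 1, so the symbol is 0.

0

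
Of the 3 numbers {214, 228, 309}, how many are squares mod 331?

1

(214/331) = +1 → QR.
(228/331) = -1 → non-residue.
(309/331) = -1 → non-residue.
Total quadratic residues among the 3: 1.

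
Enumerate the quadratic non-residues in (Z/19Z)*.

Square k = 1,…,9 (k and 19−k give the same square):
1²=1, 2²=4, 3²=9, 4²=16, 5²≡6, 6²≡17, 7²≡11, 8²≡7, 9²≡5 (mod 19).
The residues are {1, 4, 5, 6, 7, 9, 11, 16, 17}; the non-residues are the remaining 9 nonzero classes.

2 3 8 10 12 13 14 15 18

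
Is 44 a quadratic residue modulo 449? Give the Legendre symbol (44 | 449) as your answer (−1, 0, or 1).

1

Pull out 2^2: since 449 ≡ 1 (mod 8), (2/449) = +1, so (2/449)^2 = +1.
Reciprocity: 11 ≡ 3 and 449 ≡ 1 (mod 4), so (11/449) = +(449/11).
Reduce top mod 11: now compute (9/11).
Reciprocity: 9 ≡ 1 and 11 ≡ 3 (mod 4), so (9/11) = +(11/9).
Reduce top mod 9: now compute (2/9).
Pull out 2: since 9 ≡ 1 (mod 8), (2/9) = +1.
Reached (1/9) = 1. Collecting the sign flips along the way, the symbol is +1.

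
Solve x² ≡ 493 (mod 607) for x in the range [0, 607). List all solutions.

257, 350

Since 607 ≡ 3 (mod 4), a square root of 493 is 493^((607+1)/4) = 493^152 mod 607.
Repeated squaring: 493^2≡249, 493^4≡87, 493^8≡285, 493^16≡494, 493^32≡22, 493^64≡484, 493^128≡561 (mod 607).
493^152 = 493^(128+16+8) ≡ 350 (mod 607).
Check: 350² = 122500 ≡ 493 (mod 607). The two roots are 257 and 350.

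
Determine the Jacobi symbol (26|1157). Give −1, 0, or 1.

Pull out 2: since 1157 ≡ 5 (mod 8), (2/1157) = -1.
Reciprocity: 13 ≡ 1 and 1157 ≡ 1 (mod 4), so (13/1157) = +(1157/13).
Reduce top mod 13: now compute (0/13).
Top reduces to 0: gcd > 1, so the symbol is 0.

0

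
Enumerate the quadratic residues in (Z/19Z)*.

1, 4, 5, 6, 7, 9, 11, 16, 17

Square k = 1,…,9 (k and 19−k give the same square):
1²=1, 2²=4, 3²=9, 4²=16, 5²≡6, 6²≡17, 7²≡11, 8²≡7, 9²≡5 (mod 19).
So the quadratic residues mod 19 are {1, 4, 5, 6, 7, 9, 11, 16, 17}.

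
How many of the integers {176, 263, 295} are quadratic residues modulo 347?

(176/347) = +1 → QR.
(263/347) = +1 → QR.
(295/347) = -1 → non-residue.
Total quadratic residues among the 3: 2.

2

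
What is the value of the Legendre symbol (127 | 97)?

-1

First reduce: 127 ≡ 30 (mod 97).
Pull out 2: since 97 ≡ 1 (mod 8), (2/97) = +1.
Reciprocity: 15 ≡ 3 and 97 ≡ 1 (mod 4), so (15/97) = +(97/15).
Reduce top mod 15: now compute (7/15).
Reciprocity: 7 ≡ 3 and 15 ≡ 3 (mod 4), so (7/15) = −(15/7).
Reduce top mod 7: now compute (1/7).
Reached (1/7) = 1. Collecting the sign flips along the way, the symbol is -1.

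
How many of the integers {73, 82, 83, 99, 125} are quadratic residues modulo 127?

(73/127) = +1 → QR.
(82/127) = +1 → QR.
(83/127) = -1 → non-residue.
(99/127) = +1 → QR.
(125/127) = -1 → non-residue.
Total quadratic residues among the 5: 3.

3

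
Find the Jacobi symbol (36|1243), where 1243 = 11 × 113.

1

Pull out 2^2: since 1243 ≡ 3 (mod 8), (2/1243) = -1, so (2/1243)^2 = +1.
Reciprocity: 9 ≡ 1 and 1243 ≡ 3 (mod 4), so (9/1243) = +(1243/9).
Reduce top mod 9: now compute (1/9).
Reached (1/9) = 1. Collecting the sign flips along the way, the symbol is +1.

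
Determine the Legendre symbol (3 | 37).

Reciprocity: 3 ≡ 3 and 37 ≡ 1 (mod 4), so (3/37) = +(37/3).
Reduce top mod 3: now compute (1/3).
Reached (1/3) = 1. Collecting the sign flips along the way, the symbol is +1.

1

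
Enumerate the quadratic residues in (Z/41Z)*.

1 2 4 5 8 9 10 16 18 20 21 23 25 31 32 33 36 37 39 40

Square k = 1,…,20 (k and 41−k give the same square):
1²=1, 2²=4, 3²=9, 4²=16, 5²=25, 6²=36, 7²≡8, 8²≡23, 9²≡40, 10²≡18, 11²≡39, 12²≡21, 13²≡5, 14²≡32, 15²≡20, 16²≡10, 17²≡2, 18²≡37, 19²≡33, 20²≡31 (mod 41).
So the quadratic residues mod 41 are {1, 2, 4, 5, 8, 9, 10, 16, 18, 20, 21, 23, 25, 31, 32, 33, 36, 37, 39, 40}.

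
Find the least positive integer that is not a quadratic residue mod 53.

2

(2/53) = −1, so 2 is the smallest positive non-residue mod 53.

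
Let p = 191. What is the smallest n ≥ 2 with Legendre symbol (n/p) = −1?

(2/191) = +1, so 2 is a residue.
(3/191) = +1, so 3 is a residue.
(4/191) = +1, so 4 is a residue.
(5/191) = +1, so 5 is a residue.
(6/191) = +1, so 6 is a residue.
(7/191) = −1, so 7 is the smallest positive non-residue mod 191.

7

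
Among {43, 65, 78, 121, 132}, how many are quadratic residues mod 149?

2

(43/149) = -1 → non-residue.
(65/149) = -1 → non-residue.
(78/149) = -1 → non-residue.
(121/149) = +1 → QR.
(132/149) = +1 → QR.
Total quadratic residues among the 5: 2.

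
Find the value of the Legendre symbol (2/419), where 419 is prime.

Pull out 2: since 419 ≡ 3 (mod 8), (2/419) = -1.
Reached (1/419) = 1. Collecting the sign flips along the way, the symbol is -1.

-1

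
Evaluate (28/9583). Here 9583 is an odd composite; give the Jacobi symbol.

0

Pull out 2^2: since 9583 ≡ 7 (mod 8), (2/9583) = +1, so (2/9583)^2 = +1.
Reciprocity: 7 ≡ 3 and 9583 ≡ 3 (mod 4), so (7/9583) = −(9583/7).
Reduce top mod 7: now compute (0/7).
Top reduces to 0: gcd > 1, so the symbol is 0.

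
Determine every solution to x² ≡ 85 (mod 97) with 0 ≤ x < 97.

45, 52

97 ≡ 1 (mod 4), so we find a root by search.
Trying successive values, 45² = 2025 ≡ 85 (mod 97). The other root is 97 − 45 = 52.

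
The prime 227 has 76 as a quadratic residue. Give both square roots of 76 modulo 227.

Since 227 ≡ 3 (mod 4), a square root of 76 is 76^((227+1)/4) = 76^57 mod 227.
Repeated squaring: 76^2≡101, 76^4≡213, 76^8≡196, 76^16≡53, 76^32≡85 (mod 227).
76^57 = 76^(32+16+8+1) ≡ 59 (mod 227).
Check: 59² = 3481 ≡ 76 (mod 227). The two roots are 59 and 168.

59, 168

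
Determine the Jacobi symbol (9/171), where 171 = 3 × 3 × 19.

Reciprocity: 9 ≡ 1 and 171 ≡ 3 (mod 4), so (9/171) = +(171/9).
Reduce top mod 9: now compute (0/9).
Top reduces to 0: gcd > 1, so the symbol is 0.

0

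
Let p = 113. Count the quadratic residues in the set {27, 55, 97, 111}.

(27/113) = -1 → non-residue.
(55/113) = -1 → non-residue.
(97/113) = +1 → QR.
(111/113) = +1 → QR.
Total quadratic residues among the 4: 2.

2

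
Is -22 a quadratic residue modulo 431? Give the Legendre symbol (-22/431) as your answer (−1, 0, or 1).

First reduce: -22 ≡ 409 (mod 431).
Reciprocity: 409 ≡ 1 and 431 ≡ 3 (mod 4), so (409/431) = +(431/409).
Reduce top mod 409: now compute (22/409).
Pull out 2: since 409 ≡ 1 (mod 8), (2/409) = +1.
Reciprocity: 11 ≡ 3 and 409 ≡ 1 (mod 4), so (11/409) = +(409/11).
Reduce top mod 11: now compute (2/11).
Pull out 2: since 11 ≡ 3 (mod 8), (2/11) = -1.
Reached (1/11) = 1. Collecting the sign flips along the way, the symbol is -1.

-1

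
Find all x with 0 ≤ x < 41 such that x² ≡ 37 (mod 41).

18, 23

41 ≡ 1 (mod 4), so we find a root by search.
Trying successive values, 18² = 324 ≡ 37 (mod 41). The other root is 41 − 18 = 23.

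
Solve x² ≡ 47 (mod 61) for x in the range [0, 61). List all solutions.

13, 48

61 ≡ 1 (mod 4), so we find a root by search.
Trying successive values, 13² = 169 ≡ 47 (mod 61). The other root is 61 − 13 = 48.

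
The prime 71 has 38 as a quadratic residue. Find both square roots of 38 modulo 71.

Since 71 ≡ 3 (mod 4), a square root of 38 is 38^((71+1)/4) = 38^18 mod 71.
Repeated squaring: 38^2≡24, 38^4≡8, 38^8≡64, 38^16≡49 (mod 71).
38^18 = 38^(16+2) ≡ 40 (mod 71).
Check: 40² = 1600 ≡ 38 (mod 71). The two roots are 31 and 40.

31, 40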